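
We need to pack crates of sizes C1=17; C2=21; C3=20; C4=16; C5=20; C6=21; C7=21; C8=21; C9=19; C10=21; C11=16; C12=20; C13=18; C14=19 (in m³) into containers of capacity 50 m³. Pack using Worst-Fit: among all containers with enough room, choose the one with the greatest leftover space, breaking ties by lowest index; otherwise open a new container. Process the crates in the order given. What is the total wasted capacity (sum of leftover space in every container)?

Put C1 (17 m³) in container 1; 33 m³ remain.
Put C2 (21 m³) in container 1; 12 m³ remain.
Put C3 (20 m³) in container 2; 30 m³ remain.
Put C4 (16 m³) in container 2; 14 m³ remain.
Put C5 (20 m³) in container 3; 30 m³ remain.
Put C6 (21 m³) in container 3; 9 m³ remain.
Put C7 (21 m³) in container 4; 29 m³ remain.
Put C8 (21 m³) in container 4; 8 m³ remain.
Put C9 (19 m³) in container 5; 31 m³ remain.
Put C10 (21 m³) in container 5; 10 m³ remain.
Put C11 (16 m³) in container 6; 34 m³ remain.
Put C12 (20 m³) in container 6; 14 m³ remain.
Put C13 (18 m³) in container 7; 32 m³ remain.
Put C14 (19 m³) in container 7; 13 m³ remain.
7 containers × 50 m³ = 350 m³; used 270 m³; unused 80 m³.

80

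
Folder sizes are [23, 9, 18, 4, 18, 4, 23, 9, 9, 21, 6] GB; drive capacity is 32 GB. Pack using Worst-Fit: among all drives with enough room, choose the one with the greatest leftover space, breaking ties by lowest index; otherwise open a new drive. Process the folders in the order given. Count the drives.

drive 1: place 23 GB, 9 GB left
drive 1: place 9 GB, 0 GB left
drive 2: place 18 GB, 14 GB left
drive 2: place 4 GB, 10 GB left
drive 3: place 18 GB, 14 GB left
drive 3: place 4 GB, 10 GB left
drive 4: place 23 GB, 9 GB left
drive 2: place 9 GB, 1 GB left
drive 3: place 9 GB, 1 GB left
drive 5: place 21 GB, 11 GB left
drive 5: place 6 GB, 5 GB left

5 drives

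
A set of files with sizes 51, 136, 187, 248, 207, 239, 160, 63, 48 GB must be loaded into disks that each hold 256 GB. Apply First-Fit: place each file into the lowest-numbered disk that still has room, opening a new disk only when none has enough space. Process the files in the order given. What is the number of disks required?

6

51 GB → disk 1 (remaining 205 GB)
136 GB → disk 1 (remaining 69 GB)
187 GB → disk 2 (remaining 69 GB)
248 GB → disk 3 (remaining 8 GB)
207 GB → disk 4 (remaining 49 GB)
239 GB → disk 5 (remaining 17 GB)
160 GB → disk 6 (remaining 96 GB)
63 GB → disk 1 (remaining 6 GB)
48 GB → disk 2 (remaining 21 GB)
Final disks: [51,136,63] [187,48] [248] [207] [239] [160].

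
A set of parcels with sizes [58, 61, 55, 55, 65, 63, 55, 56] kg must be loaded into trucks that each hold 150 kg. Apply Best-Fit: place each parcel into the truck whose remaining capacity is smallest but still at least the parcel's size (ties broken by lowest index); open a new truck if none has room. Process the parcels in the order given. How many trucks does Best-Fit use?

4

Put 58 kg in truck 1; 92 kg remain.
Put 61 kg in truck 1; 31 kg remain.
Put 55 kg in truck 2; 95 kg remain.
Put 55 kg in truck 2; 40 kg remain.
Put 65 kg in truck 3; 85 kg remain.
Put 63 kg in truck 3; 22 kg remain.
Put 55 kg in truck 4; 95 kg remain.
Put 56 kg in truck 4; 39 kg remain.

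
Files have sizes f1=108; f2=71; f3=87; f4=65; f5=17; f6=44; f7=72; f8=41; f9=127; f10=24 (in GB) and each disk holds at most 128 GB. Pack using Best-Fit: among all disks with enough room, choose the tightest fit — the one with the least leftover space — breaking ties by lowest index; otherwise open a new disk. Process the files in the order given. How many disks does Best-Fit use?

6

f1 (108 GB) → disk 1 (remaining 20 GB)
f2 (71 GB) → disk 2 (remaining 57 GB)
f3 (87 GB) → disk 3 (remaining 41 GB)
f4 (65 GB) → disk 4 (remaining 63 GB)
f5 (17 GB) → disk 1 (remaining 3 GB)
f6 (44 GB) → disk 2 (remaining 13 GB)
f7 (72 GB) → disk 5 (remaining 56 GB)
f8 (41 GB) → disk 3 (remaining 0 GB)
f9 (127 GB) → disk 6 (remaining 1 GB)
f10 (24 GB) → disk 5 (remaining 32 GB)
Final disks: [108,17] [71,44] [87,41] [65] [72,24] [127].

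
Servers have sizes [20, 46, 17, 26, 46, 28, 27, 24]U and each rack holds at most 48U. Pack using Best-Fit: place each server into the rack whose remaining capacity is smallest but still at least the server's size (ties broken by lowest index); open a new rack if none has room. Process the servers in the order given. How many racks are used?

rack 1: place 20U, 28U left
rack 2: place 46U, 2U left
rack 1: place 17U, 11U left
rack 3: place 26U, 22U left
rack 4: place 46U, 2U left
rack 5: place 28U, 20U left
rack 6: place 27U, 21U left
rack 7: place 24U, 24U left

7 racks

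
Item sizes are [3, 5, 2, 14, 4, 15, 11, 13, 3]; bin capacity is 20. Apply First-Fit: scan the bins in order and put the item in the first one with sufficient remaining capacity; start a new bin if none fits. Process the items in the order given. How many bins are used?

5

Put 3 in bin 1; 17 remain.
Put 5 in bin 1; 12 remain.
Put 2 in bin 1; 10 remain.
Put 14 in bin 2; 6 remain.
Put 4 in bin 1; 6 remain.
Put 15 in bin 3; 5 remain.
Put 11 in bin 4; 9 remain.
Put 13 in bin 5; 7 remain.
Put 3 in bin 1; 3 remain.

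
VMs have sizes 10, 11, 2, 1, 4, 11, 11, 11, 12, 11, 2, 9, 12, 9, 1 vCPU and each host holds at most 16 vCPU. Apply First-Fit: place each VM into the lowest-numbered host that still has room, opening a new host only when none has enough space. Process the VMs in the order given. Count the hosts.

Put 10 vCPU in host 1; 6 vCPU remain.
Put 11 vCPU in host 2; 5 vCPU remain.
Put 2 vCPU in host 1; 4 vCPU remain.
Put 1 vCPU in host 1; 3 vCPU remain.
Put 4 vCPU in host 2; 1 vCPU remain.
Put 11 vCPU in host 3; 5 vCPU remain.
Put 11 vCPU in host 4; 5 vCPU remain.
Put 11 vCPU in host 5; 5 vCPU remain.
Put 12 vCPU in host 6; 4 vCPU remain.
Put 11 vCPU in host 7; 5 vCPU remain.
Put 2 vCPU in host 1; 1 vCPU remain.
Put 9 vCPU in host 8; 7 vCPU remain.
Put 12 vCPU in host 9; 4 vCPU remain.
Put 9 vCPU in host 10; 7 vCPU remain.
Put 1 vCPU in host 1; 0 vCPU remain.
Final hosts: [10,2,1,2,1] [11,4] [11] [11] [11] [12] [11] [9] [12] [9].

10 hosts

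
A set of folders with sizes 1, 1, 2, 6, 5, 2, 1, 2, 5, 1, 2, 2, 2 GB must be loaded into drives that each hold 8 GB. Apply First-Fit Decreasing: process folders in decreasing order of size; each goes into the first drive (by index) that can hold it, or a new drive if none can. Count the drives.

Sorted descending: 6, 5, 5, 2, 2, 2, 2, 2, 2, 1, 1, 1, 1.
Put 6 GB in drive 1; 2 GB remain.
Put 5 GB in drive 2; 3 GB remain.
Put 5 GB in drive 3; 3 GB remain.
Put 2 GB in drive 1; 0 GB remain.
Put 2 GB in drive 2; 1 GB remain.
Put 2 GB in drive 3; 1 GB remain.
Put 2 GB in drive 4; 6 GB remain.
Put 2 GB in drive 4; 4 GB remain.
Put 2 GB in drive 4; 2 GB remain.
Put 1 GB in drive 2; 0 GB remain.
Put 1 GB in drive 3; 0 GB remain.
Put 1 GB in drive 4; 1 GB remain.
Put 1 GB in drive 4; 0 GB remain.
Final drives: [6,2] [5,2,1] [5,2,1] [2,2,2,1,1].

4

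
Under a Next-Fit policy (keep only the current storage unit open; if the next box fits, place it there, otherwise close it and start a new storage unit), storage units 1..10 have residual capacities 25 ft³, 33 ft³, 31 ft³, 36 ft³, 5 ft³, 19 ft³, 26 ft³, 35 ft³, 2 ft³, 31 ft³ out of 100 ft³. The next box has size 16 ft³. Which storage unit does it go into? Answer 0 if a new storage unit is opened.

10

Next-Fit only looks at storage unit 10, which has 31 ft³ free.
16 ft³ fits there.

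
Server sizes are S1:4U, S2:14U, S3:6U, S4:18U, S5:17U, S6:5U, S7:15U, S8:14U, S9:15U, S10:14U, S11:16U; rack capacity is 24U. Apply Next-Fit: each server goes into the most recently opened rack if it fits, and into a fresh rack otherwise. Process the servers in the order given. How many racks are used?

Put S1 (4U) in rack 1; 20U remain.
Put S2 (14U) in rack 1; 6U remain.
Put S3 (6U) in rack 1; 0U remain.
Put S4 (18U) in rack 2; 6U remain.
Put S5 (17U) in rack 3; 7U remain.
Put S6 (5U) in rack 3; 2U remain.
Put S7 (15U) in rack 4; 9U remain.
Put S8 (14U) in rack 5; 10U remain.
Put S9 (15U) in rack 6; 9U remain.
Put S10 (14U) in rack 7; 10U remain.
Put S11 (16U) in rack 8; 8U remain.

8 racks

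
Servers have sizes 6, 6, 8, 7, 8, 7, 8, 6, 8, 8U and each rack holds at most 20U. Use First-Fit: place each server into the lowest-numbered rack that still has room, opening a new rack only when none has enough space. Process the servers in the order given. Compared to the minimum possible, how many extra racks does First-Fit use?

1

First-Fit: [6,6,8] [7,8] [7,8] [6,8] [8] → 5 racks.
Total size 72U; any packing needs at least ⌈72/20⌉ = 4 racks.
An optimal packing achieves that bound: [8,8] [8,8] [8,6,6] [7,7,6] → 4 racks.
Excess: 5 − 4 = 1.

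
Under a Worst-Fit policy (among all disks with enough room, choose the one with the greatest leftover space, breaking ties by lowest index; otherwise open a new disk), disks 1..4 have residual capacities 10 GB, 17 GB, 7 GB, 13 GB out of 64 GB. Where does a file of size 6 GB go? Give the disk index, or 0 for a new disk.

Disks with room: disk 1 (10 GB), disk 2 (17 GB), disk 3 (7 GB), disk 4 (13 GB).
Most room is disk 2 with 17 GB free.

2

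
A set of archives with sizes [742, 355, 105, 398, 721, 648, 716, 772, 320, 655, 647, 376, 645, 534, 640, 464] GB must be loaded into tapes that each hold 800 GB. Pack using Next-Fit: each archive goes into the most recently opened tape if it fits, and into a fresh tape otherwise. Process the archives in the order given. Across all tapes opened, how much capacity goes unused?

tape 1: place 742 GB, 58 GB left
tape 2: place 355 GB, 445 GB left
tape 2: place 105 GB, 340 GB left
tape 3: place 398 GB, 402 GB left
tape 4: place 721 GB, 79 GB left
tape 5: place 648 GB, 152 GB left
tape 6: place 716 GB, 84 GB left
tape 7: place 772 GB, 28 GB left
tape 8: place 320 GB, 480 GB left
tape 9: place 655 GB, 145 GB left
tape 10: place 647 GB, 153 GB left
tape 11: place 376 GB, 424 GB left
tape 12: place 645 GB, 155 GB left
tape 13: place 534 GB, 266 GB left
tape 14: place 640 GB, 160 GB left
tape 15: place 464 GB, 336 GB left
15 tapes × 800 GB = 12000 GB; used 8738 GB; unused 3262 GB.

3262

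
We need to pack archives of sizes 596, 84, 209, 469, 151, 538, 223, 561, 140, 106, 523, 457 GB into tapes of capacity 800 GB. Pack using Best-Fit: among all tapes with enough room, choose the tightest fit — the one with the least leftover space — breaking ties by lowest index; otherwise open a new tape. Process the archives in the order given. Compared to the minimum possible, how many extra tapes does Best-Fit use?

0

Best-Fit: [596,84] [209,469] [151,538,106] [223,561] [140,523] [457] → 6 tapes.
Total size 4057 GB; any packing needs at least ⌈4057/800⌉ = 6 tapes.
So 6 is already optimal.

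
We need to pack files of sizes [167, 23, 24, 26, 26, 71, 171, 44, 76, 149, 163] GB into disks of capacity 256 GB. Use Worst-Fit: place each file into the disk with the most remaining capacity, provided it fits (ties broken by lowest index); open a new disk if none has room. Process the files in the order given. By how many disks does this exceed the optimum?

Worst-Fit: [167,23,24,26] [26,71,44,76] [171] [149] [163] → 5 disks.
Total size 940 GB; any packing needs at least ⌈940/256⌉ = 4 disks.
An optimal packing achieves that bound: [171,76] [167,71] [163,44,26,23] [149,26,24] → 4 disks.
Excess: 5 − 4 = 1.

1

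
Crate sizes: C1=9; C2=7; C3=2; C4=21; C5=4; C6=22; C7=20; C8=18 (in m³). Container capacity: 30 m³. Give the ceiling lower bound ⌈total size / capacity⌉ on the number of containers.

Total size = 9 + 7 + 2 + 21 + 4 + 22 + 20 + 18 = 103 m³.
⌈103 / 30⌉ = 4.

4 containers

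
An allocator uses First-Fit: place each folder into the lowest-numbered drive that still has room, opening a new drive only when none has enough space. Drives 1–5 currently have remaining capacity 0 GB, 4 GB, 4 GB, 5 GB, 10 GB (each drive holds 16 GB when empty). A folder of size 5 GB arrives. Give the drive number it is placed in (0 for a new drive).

4

Drives with room: drive 4 (5 GB), drive 5 (10 GB).
The first with room is drive 4.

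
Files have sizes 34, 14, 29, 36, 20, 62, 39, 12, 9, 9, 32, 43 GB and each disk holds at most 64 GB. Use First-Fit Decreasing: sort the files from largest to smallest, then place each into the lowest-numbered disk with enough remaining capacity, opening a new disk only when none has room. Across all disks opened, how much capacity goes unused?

45

Sorted descending: 62, 43, 39, 36, 34, 32, 29, 20, 14, 12, 9, 9.
62 GB → disk 1 (remaining 2 GB)
43 GB → disk 2 (remaining 21 GB)
39 GB → disk 3 (remaining 25 GB)
36 GB → disk 4 (remaining 28 GB)
34 GB → disk 5 (remaining 30 GB)
32 GB → disk 6 (remaining 32 GB)
29 GB → disk 5 (remaining 1 GB)
20 GB → disk 2 (remaining 1 GB)
14 GB → disk 3 (remaining 11 GB)
12 GB → disk 4 (remaining 16 GB)
9 GB → disk 3 (remaining 2 GB)
9 GB → disk 4 (remaining 7 GB)
6 disks × 64 GB = 384 GB; used 339 GB; unused 45 GB.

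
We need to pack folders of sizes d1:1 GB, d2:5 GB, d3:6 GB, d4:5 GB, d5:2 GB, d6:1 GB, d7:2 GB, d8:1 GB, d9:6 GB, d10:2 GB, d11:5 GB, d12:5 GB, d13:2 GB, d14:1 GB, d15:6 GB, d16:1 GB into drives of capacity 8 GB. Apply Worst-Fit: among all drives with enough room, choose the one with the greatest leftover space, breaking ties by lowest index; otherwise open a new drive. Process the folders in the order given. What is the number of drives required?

7

Put d1 (1 GB) in drive 1; 7 GB remain.
Put d2 (5 GB) in drive 1; 2 GB remain.
Put d3 (6 GB) in drive 2; 2 GB remain.
Put d4 (5 GB) in drive 3; 3 GB remain.
Put d5 (2 GB) in drive 3; 1 GB remain.
Put d6 (1 GB) in drive 1; 1 GB remain.
Put d7 (2 GB) in drive 2; 0 GB remain.
Put d8 (1 GB) in drive 1; 0 GB remain.
Put d9 (6 GB) in drive 4; 2 GB remain.
Put d10 (2 GB) in drive 4; 0 GB remain.
Put d11 (5 GB) in drive 5; 3 GB remain.
Put d12 (5 GB) in drive 6; 3 GB remain.
Put d13 (2 GB) in drive 5; 1 GB remain.
Put d14 (1 GB) in drive 6; 2 GB remain.
Put d15 (6 GB) in drive 7; 2 GB remain.
Put d16 (1 GB) in drive 6; 1 GB remain.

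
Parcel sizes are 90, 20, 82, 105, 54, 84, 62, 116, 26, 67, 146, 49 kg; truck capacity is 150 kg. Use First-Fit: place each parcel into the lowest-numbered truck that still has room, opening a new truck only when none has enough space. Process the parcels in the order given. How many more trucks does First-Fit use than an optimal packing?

First-Fit: [90,20,26] [82,54] [105] [84,62] [116] [67,49] [146] → 7 trucks.
Total size 901 kg; any packing needs at least ⌈901/150⌉ = 7 trucks.
So 7 is already optimal.

0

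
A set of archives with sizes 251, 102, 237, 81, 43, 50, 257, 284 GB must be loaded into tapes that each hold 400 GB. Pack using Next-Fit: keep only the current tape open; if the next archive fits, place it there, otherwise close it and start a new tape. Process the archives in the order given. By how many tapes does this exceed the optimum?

Next-Fit: [251,102] [237,81,43] [50,257] [284] → 4 tapes.
Total size 1305 GB; any packing needs at least ⌈1305/400⌉ = 4 tapes.
So 4 is already optimal.

0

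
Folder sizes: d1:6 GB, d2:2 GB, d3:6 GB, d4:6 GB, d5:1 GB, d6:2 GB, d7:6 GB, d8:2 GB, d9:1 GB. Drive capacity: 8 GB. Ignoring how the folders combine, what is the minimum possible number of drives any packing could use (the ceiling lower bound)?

Total size = 6 + 2 + 6 + 6 + 1 + 2 + 6 + 2 + 1 = 32 GB.
⌈32 / 8⌉ = 4.

4 drives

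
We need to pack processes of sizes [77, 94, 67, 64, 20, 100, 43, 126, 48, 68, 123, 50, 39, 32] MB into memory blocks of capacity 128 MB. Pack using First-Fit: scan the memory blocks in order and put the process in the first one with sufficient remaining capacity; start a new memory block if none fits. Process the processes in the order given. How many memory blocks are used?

9

Put 77 MB in memory block 1; 51 MB remain.
Put 94 MB in memory block 2; 34 MB remain.
Put 67 MB in memory block 3; 61 MB remain.
Put 64 MB in memory block 4; 64 MB remain.
Put 20 MB in memory block 1; 31 MB remain.
Put 100 MB in memory block 5; 28 MB remain.
Put 43 MB in memory block 3; 18 MB remain.
Put 126 MB in memory block 6; 2 MB remain.
Put 48 MB in memory block 4; 16 MB remain.
Put 68 MB in memory block 7; 60 MB remain.
Put 123 MB in memory block 8; 5 MB remain.
Put 50 MB in memory block 7; 10 MB remain.
Put 39 MB in memory block 9; 89 MB remain.
Put 32 MB in memory block 2; 2 MB remain.
Final memory blocks: [77,20] [94,32] [67,43] [64,48] [100] [126] [68,50] [123] [39].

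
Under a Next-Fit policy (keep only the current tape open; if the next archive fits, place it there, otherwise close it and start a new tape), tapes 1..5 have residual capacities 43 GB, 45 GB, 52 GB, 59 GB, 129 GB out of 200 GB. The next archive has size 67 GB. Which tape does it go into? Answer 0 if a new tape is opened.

5

Next-Fit only looks at tape 5, which has 129 GB free.
67 GB fits there.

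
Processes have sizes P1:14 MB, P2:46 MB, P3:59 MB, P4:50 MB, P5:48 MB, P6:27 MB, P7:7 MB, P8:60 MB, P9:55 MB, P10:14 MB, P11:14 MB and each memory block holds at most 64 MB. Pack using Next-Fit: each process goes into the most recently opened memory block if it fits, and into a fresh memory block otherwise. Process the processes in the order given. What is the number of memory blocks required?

8 memory blocks

Put P1 (14 MB) in memory block 1; 50 MB remain.
Put P2 (46 MB) in memory block 1; 4 MB remain.
Put P3 (59 MB) in memory block 2; 5 MB remain.
Put P4 (50 MB) in memory block 3; 14 MB remain.
Put P5 (48 MB) in memory block 4; 16 MB remain.
Put P6 (27 MB) in memory block 5; 37 MB remain.
Put P7 (7 MB) in memory block 5; 30 MB remain.
Put P8 (60 MB) in memory block 6; 4 MB remain.
Put P9 (55 MB) in memory block 7; 9 MB remain.
Put P10 (14 MB) in memory block 8; 50 MB remain.
Put P11 (14 MB) in memory block 8; 36 MB remain.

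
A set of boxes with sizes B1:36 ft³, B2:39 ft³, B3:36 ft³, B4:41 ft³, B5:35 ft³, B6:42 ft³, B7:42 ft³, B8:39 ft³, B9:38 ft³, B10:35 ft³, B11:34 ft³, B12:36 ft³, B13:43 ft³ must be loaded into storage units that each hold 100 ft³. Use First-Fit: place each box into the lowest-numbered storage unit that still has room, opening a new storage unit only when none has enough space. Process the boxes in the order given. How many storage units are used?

7 storage units

B1 (36 ft³) → storage unit 1 (remaining 64 ft³)
B2 (39 ft³) → storage unit 1 (remaining 25 ft³)
B3 (36 ft³) → storage unit 2 (remaining 64 ft³)
B4 (41 ft³) → storage unit 2 (remaining 23 ft³)
B5 (35 ft³) → storage unit 3 (remaining 65 ft³)
B6 (42 ft³) → storage unit 3 (remaining 23 ft³)
B7 (42 ft³) → storage unit 4 (remaining 58 ft³)
B8 (39 ft³) → storage unit 4 (remaining 19 ft³)
B9 (38 ft³) → storage unit 5 (remaining 62 ft³)
B10 (35 ft³) → storage unit 5 (remaining 27 ft³)
B11 (34 ft³) → storage unit 6 (remaining 66 ft³)
B12 (36 ft³) → storage unit 6 (remaining 30 ft³)
B13 (43 ft³) → storage unit 7 (remaining 57 ft³)
Final storage units: [36,39] [36,41] [35,42] [42,39] [38,35] [34,36] [43].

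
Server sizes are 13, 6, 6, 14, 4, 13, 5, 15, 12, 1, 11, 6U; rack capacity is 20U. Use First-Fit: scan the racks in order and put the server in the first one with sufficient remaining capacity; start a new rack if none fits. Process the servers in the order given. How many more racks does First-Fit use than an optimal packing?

First-Fit: [13,6,1] [6,14] [4,13] [5,15] [12,6] [11] → 6 racks.
Total size 106U; any packing needs at least ⌈106/20⌉ = 6 racks.
So 6 is already optimal.

0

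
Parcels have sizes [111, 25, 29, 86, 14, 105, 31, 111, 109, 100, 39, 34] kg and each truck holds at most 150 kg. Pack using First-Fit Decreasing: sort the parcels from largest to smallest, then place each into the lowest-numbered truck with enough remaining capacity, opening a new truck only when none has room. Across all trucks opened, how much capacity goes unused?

Sorted descending: 111, 111, 109, 105, 100, 86, 39, 34, 31, 29, 25, 14.
Put 111 kg in truck 1; 39 kg remain.
Put 111 kg in truck 2; 39 kg remain.
Put 109 kg in truck 3; 41 kg remain.
Put 105 kg in truck 4; 45 kg remain.
Put 100 kg in truck 5; 50 kg remain.
Put 86 kg in truck 6; 64 kg remain.
Put 39 kg in truck 1; 0 kg remain.
Put 34 kg in truck 2; 5 kg remain.
Put 31 kg in truck 3; 10 kg remain.
Put 29 kg in truck 4; 16 kg remain.
Put 25 kg in truck 5; 25 kg remain.
Put 14 kg in truck 4; 2 kg remain.
6 trucks × 150 kg = 900 kg; used 794 kg; unused 106 kg.

106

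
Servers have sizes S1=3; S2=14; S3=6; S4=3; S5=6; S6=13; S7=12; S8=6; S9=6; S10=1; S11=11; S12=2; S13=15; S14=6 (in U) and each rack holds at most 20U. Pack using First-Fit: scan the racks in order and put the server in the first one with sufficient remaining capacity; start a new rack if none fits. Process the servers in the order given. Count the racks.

rack 1: place S1 (3U), 17U left
rack 1: place S2 (14U), 3U left
rack 2: place S3 (6U), 14U left
rack 1: place S4 (3U), 0U left
rack 2: place S5 (6U), 8U left
rack 3: place S6 (13U), 7U left
rack 4: place S7 (12U), 8U left
rack 2: place S8 (6U), 2U left
rack 3: place S9 (6U), 1U left
rack 2: place S10 (1U), 1U left
rack 5: place S11 (11U), 9U left
rack 4: place S12 (2U), 6U left
rack 6: place S13 (15U), 5U left
rack 4: place S14 (6U), 0U left
Final racks: [3,14,3] [6,6,6,1] [13,6] [12,2,6] [11] [15].

6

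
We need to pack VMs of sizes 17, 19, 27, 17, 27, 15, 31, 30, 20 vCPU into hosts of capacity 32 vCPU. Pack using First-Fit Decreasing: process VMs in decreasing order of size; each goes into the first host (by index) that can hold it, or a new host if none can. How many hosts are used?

Sorted descending: 31, 30, 27, 27, 20, 19, 17, 17, 15.
host 1: place 31 vCPU, 1 vCPU left
host 2: place 30 vCPU, 2 vCPU left
host 3: place 27 vCPU, 5 vCPU left
host 4: place 27 vCPU, 5 vCPU left
host 5: place 20 vCPU, 12 vCPU left
host 6: place 19 vCPU, 13 vCPU left
host 7: place 17 vCPU, 15 vCPU left
host 8: place 17 vCPU, 15 vCPU left
host 7: place 15 vCPU, 0 vCPU left

8 hosts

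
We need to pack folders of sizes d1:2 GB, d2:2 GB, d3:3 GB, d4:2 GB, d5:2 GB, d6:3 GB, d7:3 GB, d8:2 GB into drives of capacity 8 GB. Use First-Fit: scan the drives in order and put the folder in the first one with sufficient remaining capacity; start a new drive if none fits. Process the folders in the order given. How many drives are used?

drive 1: place d1 (2 GB), 6 GB left
drive 1: place d2 (2 GB), 4 GB left
drive 1: place d3 (3 GB), 1 GB left
drive 2: place d4 (2 GB), 6 GB left
drive 2: place d5 (2 GB), 4 GB left
drive 2: place d6 (3 GB), 1 GB left
drive 3: place d7 (3 GB), 5 GB left
drive 3: place d8 (2 GB), 3 GB left
Final drives: [2,2,3] [2,2,3] [3,2].

3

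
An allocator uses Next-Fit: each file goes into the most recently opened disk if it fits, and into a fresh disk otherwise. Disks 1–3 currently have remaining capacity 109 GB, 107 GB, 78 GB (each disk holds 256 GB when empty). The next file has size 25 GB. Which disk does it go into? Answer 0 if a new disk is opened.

3

Next-Fit only looks at disk 3, which has 78 GB free.
25 GB fits there.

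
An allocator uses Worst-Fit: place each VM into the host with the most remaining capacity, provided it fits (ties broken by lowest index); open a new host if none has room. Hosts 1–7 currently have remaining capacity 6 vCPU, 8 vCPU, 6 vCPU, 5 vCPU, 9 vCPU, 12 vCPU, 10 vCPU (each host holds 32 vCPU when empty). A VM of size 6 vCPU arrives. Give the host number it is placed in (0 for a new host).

6

Hosts with room: host 1 (6 vCPU), host 2 (8 vCPU), host 3 (6 vCPU), host 5 (9 vCPU), host 6 (12 vCPU), host 7 (10 vCPU).
Most room is host 6 with 12 vCPU free.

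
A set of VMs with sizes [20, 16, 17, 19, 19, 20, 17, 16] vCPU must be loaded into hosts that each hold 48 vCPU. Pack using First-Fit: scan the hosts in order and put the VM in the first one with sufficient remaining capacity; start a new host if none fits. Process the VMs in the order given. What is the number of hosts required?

4 hosts

Put 20 vCPU in host 1; 28 vCPU remain.
Put 16 vCPU in host 1; 12 vCPU remain.
Put 17 vCPU in host 2; 31 vCPU remain.
Put 19 vCPU in host 2; 12 vCPU remain.
Put 19 vCPU in host 3; 29 vCPU remain.
Put 20 vCPU in host 3; 9 vCPU remain.
Put 17 vCPU in host 4; 31 vCPU remain.
Put 16 vCPU in host 4; 15 vCPU remain.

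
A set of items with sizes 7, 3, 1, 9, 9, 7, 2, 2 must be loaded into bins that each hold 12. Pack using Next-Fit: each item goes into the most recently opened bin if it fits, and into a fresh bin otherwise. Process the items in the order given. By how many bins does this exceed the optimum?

Next-Fit: [7,3,1] [9] [9] [7,2,2] → 4 bins.
Total size 40; any packing needs at least ⌈40/12⌉ = 4 bins.
So 4 is already optimal.

0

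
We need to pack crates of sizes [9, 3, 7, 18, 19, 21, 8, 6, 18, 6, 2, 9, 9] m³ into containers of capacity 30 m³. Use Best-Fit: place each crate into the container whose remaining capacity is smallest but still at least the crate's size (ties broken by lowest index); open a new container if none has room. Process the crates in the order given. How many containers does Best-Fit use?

5

Put 9 m³ in container 1; 21 m³ remain.
Put 3 m³ in container 1; 18 m³ remain.
Put 7 m³ in container 1; 11 m³ remain.
Put 18 m³ in container 2; 12 m³ remain.
Put 19 m³ in container 3; 11 m³ remain.
Put 21 m³ in container 4; 9 m³ remain.
Put 8 m³ in container 4; 1 m³ remain.
Put 6 m³ in container 1; 5 m³ remain.
Put 18 m³ in container 5; 12 m³ remain.
Put 6 m³ in container 3; 5 m³ remain.
Put 2 m³ in container 1; 3 m³ remain.
Put 9 m³ in container 2; 3 m³ remain.
Put 9 m³ in container 5; 3 m³ remain.
Final containers: [9,3,7,6,2] [18,9] [19,6] [21,8] [18,9].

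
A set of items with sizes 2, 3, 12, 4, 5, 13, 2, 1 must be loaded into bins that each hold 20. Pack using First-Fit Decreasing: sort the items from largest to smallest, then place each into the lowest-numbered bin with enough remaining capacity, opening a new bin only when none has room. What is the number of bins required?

3

Sorted descending: 13, 12, 5, 4, 3, 2, 2, 1.
Put 13 in bin 1; 7 remain.
Put 12 in bin 2; 8 remain.
Put 5 in bin 1; 2 remain.
Put 4 in bin 2; 4 remain.
Put 3 in bin 2; 1 remain.
Put 2 in bin 1; 0 remain.
Put 2 in bin 3; 18 remain.
Put 1 in bin 2; 0 remain.
Final bins: [13,5,2] [12,4,3,1] [2].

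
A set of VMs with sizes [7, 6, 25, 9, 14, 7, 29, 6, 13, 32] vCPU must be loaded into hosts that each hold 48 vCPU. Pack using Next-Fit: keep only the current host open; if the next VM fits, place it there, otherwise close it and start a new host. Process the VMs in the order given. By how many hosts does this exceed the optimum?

Next-Fit: [7,6,25,9] [14,7] [29,6,13] [32] → 4 hosts.
Total size 148 vCPU; any packing needs at least ⌈148/48⌉ = 4 hosts.
So 4 is already optimal.

0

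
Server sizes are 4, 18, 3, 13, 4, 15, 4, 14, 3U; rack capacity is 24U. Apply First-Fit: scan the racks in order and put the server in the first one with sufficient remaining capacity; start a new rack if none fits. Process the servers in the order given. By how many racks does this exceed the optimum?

0

First-Fit: [4,18] [3,13,4,4] [15,3] [14] → 4 racks.
Total size 78U; any packing needs at least ⌈78/24⌉ = 4 racks.
So 4 is already optimal.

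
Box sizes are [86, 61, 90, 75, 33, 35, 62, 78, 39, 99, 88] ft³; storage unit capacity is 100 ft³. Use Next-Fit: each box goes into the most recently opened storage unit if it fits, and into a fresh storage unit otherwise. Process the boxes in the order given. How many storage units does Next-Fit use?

storage unit 1: place 86 ft³, 14 ft³ left
storage unit 2: place 61 ft³, 39 ft³ left
storage unit 3: place 90 ft³, 10 ft³ left
storage unit 4: place 75 ft³, 25 ft³ left
storage unit 5: place 33 ft³, 67 ft³ left
storage unit 5: place 35 ft³, 32 ft³ left
storage unit 6: place 62 ft³, 38 ft³ left
storage unit 7: place 78 ft³, 22 ft³ left
storage unit 8: place 39 ft³, 61 ft³ left
storage unit 9: place 99 ft³, 1 ft³ left
storage unit 10: place 88 ft³, 12 ft³ left
Final storage units: [86] [61] [90] [75] [33,35] [62] [78] [39] [99] [88].

10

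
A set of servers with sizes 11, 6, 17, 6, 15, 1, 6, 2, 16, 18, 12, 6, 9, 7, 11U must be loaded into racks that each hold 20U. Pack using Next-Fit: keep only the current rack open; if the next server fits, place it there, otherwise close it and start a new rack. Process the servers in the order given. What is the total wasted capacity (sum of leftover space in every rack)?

57

rack 1: place 11U, 9U left
rack 1: place 6U, 3U left
rack 2: place 17U, 3U left
rack 3: place 6U, 14U left
rack 4: place 15U, 5U left
rack 4: place 1U, 4U left
rack 5: place 6U, 14U left
rack 5: place 2U, 12U left
rack 6: place 16U, 4U left
rack 7: place 18U, 2U left
rack 8: place 12U, 8U left
rack 8: place 6U, 2U left
rack 9: place 9U, 11U left
rack 9: place 7U, 4U left
rack 10: place 11U, 9U left
10 racks × 20U = 200U; used 143U; unused 57U.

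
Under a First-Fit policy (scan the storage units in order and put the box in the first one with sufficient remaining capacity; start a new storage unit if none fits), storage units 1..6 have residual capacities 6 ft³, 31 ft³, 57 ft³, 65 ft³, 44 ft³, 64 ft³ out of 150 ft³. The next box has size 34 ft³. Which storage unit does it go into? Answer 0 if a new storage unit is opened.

Storage units with room: storage unit 3 (57 ft³), storage unit 4 (65 ft³), storage unit 5 (44 ft³), storage unit 6 (64 ft³).
The first with room is storage unit 3.

3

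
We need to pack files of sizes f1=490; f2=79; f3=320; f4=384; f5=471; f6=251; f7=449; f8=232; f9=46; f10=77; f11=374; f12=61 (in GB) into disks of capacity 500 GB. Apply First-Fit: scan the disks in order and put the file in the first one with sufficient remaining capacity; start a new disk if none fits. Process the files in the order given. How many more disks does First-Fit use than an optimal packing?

0

First-Fit: [490] [79,320,46] [384,77] [471] [251,232] [449] [374,61] → 7 disks.
Total size 3234 GB; any packing needs at least ⌈3234/500⌉ = 7 disks.
So 7 is already optimal.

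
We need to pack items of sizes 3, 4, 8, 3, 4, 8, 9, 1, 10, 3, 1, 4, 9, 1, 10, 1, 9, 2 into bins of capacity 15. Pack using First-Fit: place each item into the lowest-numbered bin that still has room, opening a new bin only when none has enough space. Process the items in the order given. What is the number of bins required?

3 → bin 1 (remaining 12)
4 → bin 1 (remaining 8)
8 → bin 1 (remaining 0)
3 → bin 2 (remaining 12)
4 → bin 2 (remaining 8)
8 → bin 2 (remaining 0)
9 → bin 3 (remaining 6)
1 → bin 3 (remaining 5)
10 → bin 4 (remaining 5)
3 → bin 3 (remaining 2)
1 → bin 3 (remaining 1)
4 → bin 4 (remaining 1)
9 → bin 5 (remaining 6)
1 → bin 3 (remaining 0)
10 → bin 6 (remaining 5)
1 → bin 4 (remaining 0)
9 → bin 7 (remaining 6)
2 → bin 5 (remaining 4)
Final bins: [3,4,8] [3,4,8] [9,1,3,1,1] [10,4,1] [9,2] [10] [9].

7 bins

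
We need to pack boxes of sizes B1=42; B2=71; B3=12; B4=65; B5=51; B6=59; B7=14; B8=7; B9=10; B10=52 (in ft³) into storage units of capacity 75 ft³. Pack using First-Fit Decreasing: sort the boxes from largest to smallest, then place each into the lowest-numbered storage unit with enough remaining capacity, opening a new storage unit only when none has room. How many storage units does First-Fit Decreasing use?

6

Sorted descending: 71, 65, 59, 52, 51, 42, 14, 12, 10, 7.
Put 71 ft³ in storage unit 1; 4 ft³ remain.
Put 65 ft³ in storage unit 2; 10 ft³ remain.
Put 59 ft³ in storage unit 3; 16 ft³ remain.
Put 52 ft³ in storage unit 4; 23 ft³ remain.
Put 51 ft³ in storage unit 5; 24 ft³ remain.
Put 42 ft³ in storage unit 6; 33 ft³ remain.
Put 14 ft³ in storage unit 3; 2 ft³ remain.
Put 12 ft³ in storage unit 4; 11 ft³ remain.
Put 10 ft³ in storage unit 2; 0 ft³ remain.
Put 7 ft³ in storage unit 4; 4 ft³ remain.
Final storage units: [71] [65,10] [59,14] [52,12,7] [51] [42].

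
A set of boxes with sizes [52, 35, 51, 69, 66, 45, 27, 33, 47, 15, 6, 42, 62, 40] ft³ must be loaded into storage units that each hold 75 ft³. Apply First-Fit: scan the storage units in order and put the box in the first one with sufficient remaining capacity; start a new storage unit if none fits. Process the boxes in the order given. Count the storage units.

storage unit 1: place 52 ft³, 23 ft³ left
storage unit 2: place 35 ft³, 40 ft³ left
storage unit 3: place 51 ft³, 24 ft³ left
storage unit 4: place 69 ft³, 6 ft³ left
storage unit 5: place 66 ft³, 9 ft³ left
storage unit 6: place 45 ft³, 30 ft³ left
storage unit 2: place 27 ft³, 13 ft³ left
storage unit 7: place 33 ft³, 42 ft³ left
storage unit 8: place 47 ft³, 28 ft³ left
storage unit 1: place 15 ft³, 8 ft³ left
storage unit 1: place 6 ft³, 2 ft³ left
storage unit 7: place 42 ft³, 0 ft³ left
storage unit 9: place 62 ft³, 13 ft³ left
storage unit 10: place 40 ft³, 35 ft³ left

10 storage units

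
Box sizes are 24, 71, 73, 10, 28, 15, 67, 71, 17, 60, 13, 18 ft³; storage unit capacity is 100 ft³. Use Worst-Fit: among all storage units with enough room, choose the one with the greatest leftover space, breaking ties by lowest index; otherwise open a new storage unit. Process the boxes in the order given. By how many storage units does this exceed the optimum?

Worst-Fit: [24,71] [73,10] [28,15,17,13] [67] [71] [60,18] → 6 storage units.
Total size 467 ft³; any packing needs at least ⌈467/100⌉ = 5 storage units.
An optimal packing achieves that bound: [73,24] [71,28] [71,18,10] [67,17,15] [60,13] → 5 storage units.
Excess: 6 − 5 = 1.

1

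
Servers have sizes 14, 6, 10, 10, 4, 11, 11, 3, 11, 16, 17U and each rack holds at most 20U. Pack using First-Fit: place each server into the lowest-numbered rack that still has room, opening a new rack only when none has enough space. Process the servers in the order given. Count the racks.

7 racks

Put 14U in rack 1; 6U remain.
Put 6U in rack 1; 0U remain.
Put 10U in rack 2; 10U remain.
Put 10U in rack 2; 0U remain.
Put 4U in rack 3; 16U remain.
Put 11U in rack 3; 5U remain.
Put 11U in rack 4; 9U remain.
Put 3U in rack 3; 2U remain.
Put 11U in rack 5; 9U remain.
Put 16U in rack 6; 4U remain.
Put 17U in rack 7; 3U remain.
Final racks: [14,6] [10,10] [4,11,3] [11] [11] [16] [17].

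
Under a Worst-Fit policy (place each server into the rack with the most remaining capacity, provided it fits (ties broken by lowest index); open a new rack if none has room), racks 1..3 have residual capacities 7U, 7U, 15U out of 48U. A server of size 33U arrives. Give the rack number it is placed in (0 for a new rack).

No rack has ≥ 33U free, so a new rack is opened.

0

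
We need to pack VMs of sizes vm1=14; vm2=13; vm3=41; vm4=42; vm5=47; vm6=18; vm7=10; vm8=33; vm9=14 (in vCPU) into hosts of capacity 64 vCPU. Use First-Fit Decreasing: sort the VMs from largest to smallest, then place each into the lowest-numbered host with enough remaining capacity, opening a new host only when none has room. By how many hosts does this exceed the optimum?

First-Fit Decreasing: [47,14] [42,18] [41,14] [33,13,10] → 4 hosts.
Total size 232 vCPU; any packing needs at least ⌈232/64⌉ = 4 hosts.
So 4 is already optimal.

0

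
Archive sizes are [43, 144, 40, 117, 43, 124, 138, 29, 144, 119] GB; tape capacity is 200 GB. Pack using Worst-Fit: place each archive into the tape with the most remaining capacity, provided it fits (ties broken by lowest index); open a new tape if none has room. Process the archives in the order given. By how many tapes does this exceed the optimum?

Worst-Fit: [43,144] [40,117,43] [124,29] [138] [144] [119] → 6 tapes.
6 archives exceed 100 GB (half the capacity), and no two of those can share a tape, so at least 6 tapes are needed.
So 6 is already optimal.

0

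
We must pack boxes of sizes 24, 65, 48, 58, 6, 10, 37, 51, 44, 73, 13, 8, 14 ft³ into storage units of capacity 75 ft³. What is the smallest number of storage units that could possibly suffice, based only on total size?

Total size = 24 + 65 + 48 + 58 + 6 + 10 + 37 + 51 + 44 + 73 + 13 + 8 + 14 = 451 ft³.
⌈451 / 75⌉ = 7.

7 storage units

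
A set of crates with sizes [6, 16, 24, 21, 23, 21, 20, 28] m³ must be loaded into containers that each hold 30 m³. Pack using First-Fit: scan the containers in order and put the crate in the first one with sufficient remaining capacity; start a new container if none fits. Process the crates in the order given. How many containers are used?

7

container 1: place 6 m³, 24 m³ left
container 1: place 16 m³, 8 m³ left
container 2: place 24 m³, 6 m³ left
container 3: place 21 m³, 9 m³ left
container 4: place 23 m³, 7 m³ left
container 5: place 21 m³, 9 m³ left
container 6: place 20 m³, 10 m³ left
container 7: place 28 m³, 2 m³ left
Final containers: [6,16] [24] [21] [23] [21] [20] [28].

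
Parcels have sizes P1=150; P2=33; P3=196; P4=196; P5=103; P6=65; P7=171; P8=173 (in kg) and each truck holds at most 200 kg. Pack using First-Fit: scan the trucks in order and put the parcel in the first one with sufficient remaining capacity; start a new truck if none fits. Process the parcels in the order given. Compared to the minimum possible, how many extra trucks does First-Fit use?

First-Fit: [150,33] [196] [196] [103,65] [171] [173] → 6 trucks.
Total size 1087 kg; any packing needs at least ⌈1087/200⌉ = 6 trucks.
So 6 is already optimal.

0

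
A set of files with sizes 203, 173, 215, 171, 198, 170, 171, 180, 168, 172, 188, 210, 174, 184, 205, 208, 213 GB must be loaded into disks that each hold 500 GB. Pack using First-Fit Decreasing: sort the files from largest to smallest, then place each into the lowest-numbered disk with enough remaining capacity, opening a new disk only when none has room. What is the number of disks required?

9 disks

Sorted descending: 215, 213, 210, 208, 205, 203, 198, 188, 184, 180, 174, 173, 172, 171, 171, 170, 168.
disk 1: place 215 GB, 285 GB left
disk 1: place 213 GB, 72 GB left
disk 2: place 210 GB, 290 GB left
disk 2: place 208 GB, 82 GB left
disk 3: place 205 GB, 295 GB left
disk 3: place 203 GB, 92 GB left
disk 4: place 198 GB, 302 GB left
disk 4: place 188 GB, 114 GB left
disk 5: place 184 GB, 316 GB left
disk 5: place 180 GB, 136 GB left
disk 6: place 174 GB, 326 GB left
disk 6: place 173 GB, 153 GB left
disk 7: place 172 GB, 328 GB left
disk 7: place 171 GB, 157 GB left
disk 8: place 171 GB, 329 GB left
disk 8: place 170 GB, 159 GB left
disk 9: place 168 GB, 332 GB left
Final disks: [215,213] [210,208] [205,203] [198,188] [184,180] [174,173] [172,171] [171,170] [168].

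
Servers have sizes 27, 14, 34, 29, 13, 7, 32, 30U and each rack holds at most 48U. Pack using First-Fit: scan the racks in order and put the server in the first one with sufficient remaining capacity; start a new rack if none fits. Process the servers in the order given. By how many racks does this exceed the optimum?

First-Fit: [27,14,7] [34,13] [29] [32] [30] → 5 racks.
5 servers exceed 24U (half the capacity), and no two of those can share a rack, so at least 5 racks are needed.
So 5 is already optimal.

0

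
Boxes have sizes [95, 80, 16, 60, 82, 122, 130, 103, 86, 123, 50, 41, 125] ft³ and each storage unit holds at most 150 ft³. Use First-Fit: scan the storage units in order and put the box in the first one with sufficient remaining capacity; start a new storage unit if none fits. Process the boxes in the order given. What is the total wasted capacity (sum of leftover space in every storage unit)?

Put 95 ft³ in storage unit 1; 55 ft³ remain.
Put 80 ft³ in storage unit 2; 70 ft³ remain.
Put 16 ft³ in storage unit 1; 39 ft³ remain.
Put 60 ft³ in storage unit 2; 10 ft³ remain.
Put 82 ft³ in storage unit 3; 68 ft³ remain.
Put 122 ft³ in storage unit 4; 28 ft³ remain.
Put 130 ft³ in storage unit 5; 20 ft³ remain.
Put 103 ft³ in storage unit 6; 47 ft³ remain.
Put 86 ft³ in storage unit 7; 64 ft³ remain.
Put 123 ft³ in storage unit 8; 27 ft³ remain.
Put 50 ft³ in storage unit 3; 18 ft³ remain.
Put 41 ft³ in storage unit 6; 6 ft³ remain.
Put 125 ft³ in storage unit 9; 25 ft³ remain.
9 storage units × 150 ft³ = 1350 ft³; used 1113 ft³; unused 237 ft³.

237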